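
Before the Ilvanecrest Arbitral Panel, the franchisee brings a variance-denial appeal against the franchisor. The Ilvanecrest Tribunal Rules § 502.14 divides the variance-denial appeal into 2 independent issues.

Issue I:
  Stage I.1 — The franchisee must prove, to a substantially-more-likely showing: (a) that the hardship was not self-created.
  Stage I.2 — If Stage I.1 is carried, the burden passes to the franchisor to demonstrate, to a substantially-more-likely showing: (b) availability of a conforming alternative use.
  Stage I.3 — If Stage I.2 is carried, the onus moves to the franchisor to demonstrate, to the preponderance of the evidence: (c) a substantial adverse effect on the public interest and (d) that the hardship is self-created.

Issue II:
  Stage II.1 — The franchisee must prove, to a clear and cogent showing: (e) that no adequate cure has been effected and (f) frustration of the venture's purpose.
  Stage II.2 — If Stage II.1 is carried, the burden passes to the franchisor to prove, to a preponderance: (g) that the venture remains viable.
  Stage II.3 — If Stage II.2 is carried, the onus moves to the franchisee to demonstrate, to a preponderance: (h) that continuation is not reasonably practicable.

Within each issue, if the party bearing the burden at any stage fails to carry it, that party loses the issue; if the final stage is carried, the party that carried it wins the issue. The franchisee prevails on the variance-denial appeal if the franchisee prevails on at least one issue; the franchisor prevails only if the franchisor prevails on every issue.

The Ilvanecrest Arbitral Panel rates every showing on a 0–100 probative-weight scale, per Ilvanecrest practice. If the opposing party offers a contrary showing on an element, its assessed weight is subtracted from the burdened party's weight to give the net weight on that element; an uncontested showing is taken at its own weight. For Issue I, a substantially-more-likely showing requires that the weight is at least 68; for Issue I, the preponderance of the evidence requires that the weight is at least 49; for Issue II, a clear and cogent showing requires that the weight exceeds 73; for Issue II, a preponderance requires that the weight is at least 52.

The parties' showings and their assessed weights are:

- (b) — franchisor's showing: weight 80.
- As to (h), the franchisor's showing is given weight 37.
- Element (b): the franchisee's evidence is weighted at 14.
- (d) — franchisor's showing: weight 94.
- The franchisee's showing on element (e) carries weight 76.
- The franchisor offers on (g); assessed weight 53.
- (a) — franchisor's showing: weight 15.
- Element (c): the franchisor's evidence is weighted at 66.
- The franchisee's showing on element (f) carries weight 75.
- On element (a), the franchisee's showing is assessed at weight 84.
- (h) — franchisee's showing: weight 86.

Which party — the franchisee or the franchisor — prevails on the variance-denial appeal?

franchisee

— Issue I —
Stage I.1 — burden on franchisee; standard: a substantially-more-likely showing (weight is at least 68).
    (a): 84 − 15 = 69 ≥ 68 [met]
  Stage I.1 is satisfied; the onus moves to the franchisor.
Stage I.2 — burden on franchisor; standard: a substantially-more-likely showing (weight is at least 68).
    (b): 80 − 14 = 66 < 68 [not met]
  Stage I.2 not carried; the franchisor fails its burden.
So the franchisee prevails on this issue.
— Issue II —
At Stage II.1 the franchisee must meet a clear and cogent showing (weight exceeds 73): on (e) the weight is 76, which does exceed 73, so (e) meets the standard; on (f) the weight is 75, > 73, so (f) meets the standard.
  Stage II.1 is satisfied; the onus moves to the franchisor.
At Stage II.2 the franchisor must meet a preponderance (weight is at least 52): on (g) the weight is 53, which does reach 52, so (g) meets the standard.
  Stage II.2 is satisfied; the onus moves to the franchisee.
At Stage II.3 the franchisee must meet a preponderance (weight is at least 52): on (h) the weight is 86 less the opposing 37 gives net 49, < 52, so (h) does not meet the standard.
  The franchisee does not carry Stage II.3.
The franchisor prevails on this issue.
Per-issue: Issue I → franchisee; Issue II → franchisor. The franchisee must prevail on at least one issue; overall, the franchisee prevails.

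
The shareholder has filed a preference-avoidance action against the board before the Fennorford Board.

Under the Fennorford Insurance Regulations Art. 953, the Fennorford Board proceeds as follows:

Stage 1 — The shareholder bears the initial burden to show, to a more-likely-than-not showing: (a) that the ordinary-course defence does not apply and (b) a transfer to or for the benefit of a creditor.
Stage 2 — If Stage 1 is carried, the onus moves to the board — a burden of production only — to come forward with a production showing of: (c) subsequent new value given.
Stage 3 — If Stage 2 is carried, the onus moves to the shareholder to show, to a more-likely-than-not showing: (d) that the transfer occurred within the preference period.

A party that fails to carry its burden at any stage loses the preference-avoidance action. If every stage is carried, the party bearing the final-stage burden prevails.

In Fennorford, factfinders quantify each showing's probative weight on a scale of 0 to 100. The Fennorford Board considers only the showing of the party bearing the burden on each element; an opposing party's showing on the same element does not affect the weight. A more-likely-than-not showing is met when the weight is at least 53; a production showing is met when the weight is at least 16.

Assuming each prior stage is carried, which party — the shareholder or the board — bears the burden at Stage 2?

board

Stage 2's rule assigns the burden to the board (to a production showing).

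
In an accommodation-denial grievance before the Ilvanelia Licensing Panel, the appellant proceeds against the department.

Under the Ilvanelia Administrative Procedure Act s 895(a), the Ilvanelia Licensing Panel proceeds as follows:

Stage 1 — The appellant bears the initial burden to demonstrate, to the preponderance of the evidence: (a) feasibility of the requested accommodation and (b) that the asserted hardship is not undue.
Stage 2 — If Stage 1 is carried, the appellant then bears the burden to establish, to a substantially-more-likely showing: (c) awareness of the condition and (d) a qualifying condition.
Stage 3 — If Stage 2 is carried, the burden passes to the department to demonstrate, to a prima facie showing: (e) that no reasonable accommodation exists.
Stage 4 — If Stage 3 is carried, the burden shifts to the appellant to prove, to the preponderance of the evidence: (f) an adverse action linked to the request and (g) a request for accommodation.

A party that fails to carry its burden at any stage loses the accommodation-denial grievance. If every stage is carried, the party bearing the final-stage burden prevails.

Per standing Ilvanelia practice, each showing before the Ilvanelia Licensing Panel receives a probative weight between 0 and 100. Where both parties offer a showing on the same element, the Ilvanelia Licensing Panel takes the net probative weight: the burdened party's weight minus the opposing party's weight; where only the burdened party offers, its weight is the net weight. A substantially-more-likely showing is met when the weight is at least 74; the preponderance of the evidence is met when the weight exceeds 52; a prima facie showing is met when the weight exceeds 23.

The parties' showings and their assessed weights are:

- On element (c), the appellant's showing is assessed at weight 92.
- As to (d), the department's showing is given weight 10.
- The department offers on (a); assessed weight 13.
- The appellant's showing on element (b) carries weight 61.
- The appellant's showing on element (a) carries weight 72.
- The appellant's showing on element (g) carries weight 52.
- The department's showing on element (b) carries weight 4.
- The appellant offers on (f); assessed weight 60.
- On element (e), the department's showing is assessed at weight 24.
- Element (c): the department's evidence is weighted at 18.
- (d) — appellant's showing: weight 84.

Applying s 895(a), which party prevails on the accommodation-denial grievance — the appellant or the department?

department

At Stage 1 the appellant must meet the preponderance of the evidence (weight exceeds 52): on (a) the weight is 72 less the opposing 13 gives net 59, which does exceed 52, so (a) meets the standard; on (b) the weight is 61 less the opposing 4 gives net 57, which does exceed 52, so (b) meets the standard.
  Stage 1 is satisfied; the appellant continues to bear the burden.
At Stage 2 the appellant must meet a substantially-more-likely showing (weight is at least 74): on (c) the weight is 92 less the opposing 18 gives net 74, which does reach 74, so (c) meets the standard; on (d) the weight is 84 less the opposing 10 gives net 74, ≥ 74, so (d) meets the standard.
  Stage 2 carried; the burden shifts to the department.
At Stage 3 the department must meet a prima facie showing (weight exceeds 23): on (e) the weight is 24, which does exceed 23, so (e) meets the standard.
  Stage 3 is satisfied; the onus moves to the appellant.
At Stage 4 the appellant must meet the preponderance of the evidence (weight exceeds 52): on (f) the weight is 60, which does exceed 52, so (f) meets the standard; on (g) the weight is 52, which does not exceed 52, so (g) does not meet the standard.
  Stage 4 not carried; the appellant fails its burden.
The analysis ends at Stage 4; the department prevails.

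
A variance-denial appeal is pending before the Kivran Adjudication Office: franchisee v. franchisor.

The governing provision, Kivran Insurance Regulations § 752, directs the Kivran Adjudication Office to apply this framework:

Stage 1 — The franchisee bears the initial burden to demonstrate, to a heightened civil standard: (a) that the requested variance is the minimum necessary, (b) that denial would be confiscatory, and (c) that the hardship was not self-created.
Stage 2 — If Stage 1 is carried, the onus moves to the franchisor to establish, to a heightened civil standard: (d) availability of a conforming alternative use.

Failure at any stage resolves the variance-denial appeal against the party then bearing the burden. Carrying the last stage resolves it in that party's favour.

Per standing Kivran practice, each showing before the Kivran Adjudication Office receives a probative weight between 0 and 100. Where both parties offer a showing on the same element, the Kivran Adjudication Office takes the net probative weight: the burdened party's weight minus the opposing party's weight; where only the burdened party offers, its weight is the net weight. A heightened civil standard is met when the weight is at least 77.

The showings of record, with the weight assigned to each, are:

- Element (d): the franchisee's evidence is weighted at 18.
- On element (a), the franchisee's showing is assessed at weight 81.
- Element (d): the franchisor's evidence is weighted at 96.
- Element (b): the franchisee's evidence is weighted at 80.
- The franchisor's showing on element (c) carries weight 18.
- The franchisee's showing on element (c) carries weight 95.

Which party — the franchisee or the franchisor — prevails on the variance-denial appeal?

franchisor

Stage 1 — burden on franchisee; standard: a heightened civil standard (weight is at least 77).
    (a): 81 ≥ 77 [met]
    (b): 80 ≥ 77 [met]
    (c): 95 − 18 = 77 ≥ 77 [met]
  The franchisee carries Stage 1; the franchisor now bears the burden.
Stage 2 — burden on franchisor; standard: a heightened civil standard (weight is at least 77).
    (d): 96 − 18 = 78 ≥ 77 [met]
  All elements met at the final stage.
All stages carried — the franchisor prevails.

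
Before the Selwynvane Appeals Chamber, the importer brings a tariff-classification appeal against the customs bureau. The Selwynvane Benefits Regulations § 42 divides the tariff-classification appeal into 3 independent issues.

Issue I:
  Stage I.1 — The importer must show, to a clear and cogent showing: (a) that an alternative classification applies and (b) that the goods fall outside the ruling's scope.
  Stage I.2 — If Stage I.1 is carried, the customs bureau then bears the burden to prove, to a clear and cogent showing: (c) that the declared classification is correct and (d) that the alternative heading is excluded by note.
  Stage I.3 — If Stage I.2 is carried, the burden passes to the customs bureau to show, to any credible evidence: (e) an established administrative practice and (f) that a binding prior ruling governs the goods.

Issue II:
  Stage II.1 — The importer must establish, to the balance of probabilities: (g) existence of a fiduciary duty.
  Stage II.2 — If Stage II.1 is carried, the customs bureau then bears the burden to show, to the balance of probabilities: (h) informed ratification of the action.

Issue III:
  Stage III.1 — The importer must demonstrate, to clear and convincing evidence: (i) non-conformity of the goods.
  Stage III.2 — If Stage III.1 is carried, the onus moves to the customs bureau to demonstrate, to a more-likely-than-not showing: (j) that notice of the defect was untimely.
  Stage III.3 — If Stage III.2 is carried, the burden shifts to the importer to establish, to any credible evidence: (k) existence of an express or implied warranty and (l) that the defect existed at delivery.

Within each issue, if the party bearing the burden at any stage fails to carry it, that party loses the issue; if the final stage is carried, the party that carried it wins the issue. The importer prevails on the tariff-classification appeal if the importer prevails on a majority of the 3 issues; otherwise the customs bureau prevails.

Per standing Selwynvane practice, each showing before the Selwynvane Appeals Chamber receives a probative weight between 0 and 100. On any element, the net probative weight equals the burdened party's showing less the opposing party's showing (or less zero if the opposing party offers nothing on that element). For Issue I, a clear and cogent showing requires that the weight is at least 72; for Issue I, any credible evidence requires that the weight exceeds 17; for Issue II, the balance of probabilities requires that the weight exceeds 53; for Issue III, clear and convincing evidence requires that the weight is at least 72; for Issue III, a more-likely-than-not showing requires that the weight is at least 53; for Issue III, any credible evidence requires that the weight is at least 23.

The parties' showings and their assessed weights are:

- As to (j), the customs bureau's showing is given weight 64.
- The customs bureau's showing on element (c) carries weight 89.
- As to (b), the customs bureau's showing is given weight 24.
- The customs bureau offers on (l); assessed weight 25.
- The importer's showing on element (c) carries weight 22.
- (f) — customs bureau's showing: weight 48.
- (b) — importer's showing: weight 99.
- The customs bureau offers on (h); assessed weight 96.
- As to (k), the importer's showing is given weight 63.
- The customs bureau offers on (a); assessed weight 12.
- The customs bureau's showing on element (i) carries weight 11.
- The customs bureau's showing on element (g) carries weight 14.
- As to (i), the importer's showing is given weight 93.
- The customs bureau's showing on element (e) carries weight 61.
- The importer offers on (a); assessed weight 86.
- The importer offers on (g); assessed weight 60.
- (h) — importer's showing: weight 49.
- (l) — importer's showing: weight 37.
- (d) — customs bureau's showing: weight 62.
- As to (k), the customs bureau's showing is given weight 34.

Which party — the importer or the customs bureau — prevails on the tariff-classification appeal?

customs bureau

— Issue I —
Stage I.1 — burden on importer; standard: a clear and cogent showing (weight is at least 72).
    (a): 86 − 12 = 74 ≥ 72 [met]
    (b): 99 − 24 = 75 ≥ 72 [met]
  All elements met. The burden passes to the customs bureau.
Stage I.2 — burden on customs bureau; standard: a clear and cogent showing (weight is at least 72).
    (c): 89 − 22 = 67 < 72 [not met]
    (d): 62 < 72 [not met]
  Stage I.2 not carried; the customs bureau fails its burden.
The analysis ends at Stage I.2; the importer prevails on this issue.
— Issue II —
Stage II.1 — burden on importer; standard: the balance of probabilities (weight exceeds 53).
    (g): 60 − 14 = 46 ≤ 53 [not met]
  Not every element is met, so the importer fails to carry Stage II.1.
The analysis ends at Stage II.1; the customs bureau prevails on this issue.
— Issue III —
Stage III.1 (importer, clear and convincing evidence, weight is at least 72): (i) net 93−11=82 ≥ 72 — meets.
  Stage III.1 carried; the burden shifts to the customs bureau.
Stage III.2 (customs bureau, a more-likely-than-not showing, weight is at least 53): (j) 64 ≥ 53 — meets.
  All elements met. The burden passes to the importer.
Stage III.3 (importer, any credible evidence, weight is at least 23): (k) net 63−34=29 ≥ 23 — meets; (l) net 37−25=12 < 23 — fails.
  Stage III.3 not carried; the importer fails its burden.
The analysis ends at Stage III.3; the customs bureau prevails on this issue.
Per-issue: Issue I → importer; Issue II → customs bureau; Issue III → customs bureau. The importer must prevail on a majority of issues; overall, the customs bureau prevails.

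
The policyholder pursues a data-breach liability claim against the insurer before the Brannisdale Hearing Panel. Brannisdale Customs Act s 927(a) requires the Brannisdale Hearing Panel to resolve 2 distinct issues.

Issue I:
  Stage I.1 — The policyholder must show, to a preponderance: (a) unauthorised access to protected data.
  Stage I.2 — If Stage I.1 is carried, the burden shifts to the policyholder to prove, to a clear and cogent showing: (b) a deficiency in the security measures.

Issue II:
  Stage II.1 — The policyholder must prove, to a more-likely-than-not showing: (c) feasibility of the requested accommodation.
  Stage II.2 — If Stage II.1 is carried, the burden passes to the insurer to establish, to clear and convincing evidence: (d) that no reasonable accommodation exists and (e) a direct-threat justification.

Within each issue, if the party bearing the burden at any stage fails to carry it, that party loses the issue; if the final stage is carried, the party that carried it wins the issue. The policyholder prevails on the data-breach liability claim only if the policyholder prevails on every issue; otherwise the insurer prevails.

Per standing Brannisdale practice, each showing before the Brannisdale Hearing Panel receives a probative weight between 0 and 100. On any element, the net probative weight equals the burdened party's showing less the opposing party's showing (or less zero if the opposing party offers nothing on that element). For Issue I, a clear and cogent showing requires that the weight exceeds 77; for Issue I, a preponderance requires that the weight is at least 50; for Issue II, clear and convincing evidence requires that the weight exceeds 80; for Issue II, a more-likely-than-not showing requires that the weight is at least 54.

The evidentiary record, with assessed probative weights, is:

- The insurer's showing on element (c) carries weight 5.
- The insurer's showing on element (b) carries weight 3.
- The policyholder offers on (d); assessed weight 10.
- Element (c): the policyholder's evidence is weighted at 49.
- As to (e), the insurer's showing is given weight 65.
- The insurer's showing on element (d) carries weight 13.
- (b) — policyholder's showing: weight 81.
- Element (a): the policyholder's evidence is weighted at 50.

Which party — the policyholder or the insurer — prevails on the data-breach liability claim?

— Issue I —
At Stage I.1 the policyholder must meet a preponderance (weight is at least 50): on (a) the weight is 50, ≥ 50, so (a) meets the standard.
  All elements met. The policyholder retains the burden for Stage I.2.
At Stage I.2 the policyholder must meet a clear and cogent showing (weight exceeds 77): on (b) the weight is 81 less the opposing 3 gives net 78, > 77, so (b) meets the standard.
  The policyholder carries the last stage.
Every stage carried; the policyholder prevails on this issue.
— Issue II —
Stage II.1 — burden on policyholder; standard: a more-likely-than-not showing (weight is at least 54).
    (c): 49 − 5 = 44 < 54 [not met]
  Not every element is met, so the policyholder fails to carry Stage II.1.
So the insurer prevails on this issue.
Per-issue: Issue I → policyholder; Issue II → insurer. The policyholder must prevail on every issue; overall, the insurer prevails.

insurer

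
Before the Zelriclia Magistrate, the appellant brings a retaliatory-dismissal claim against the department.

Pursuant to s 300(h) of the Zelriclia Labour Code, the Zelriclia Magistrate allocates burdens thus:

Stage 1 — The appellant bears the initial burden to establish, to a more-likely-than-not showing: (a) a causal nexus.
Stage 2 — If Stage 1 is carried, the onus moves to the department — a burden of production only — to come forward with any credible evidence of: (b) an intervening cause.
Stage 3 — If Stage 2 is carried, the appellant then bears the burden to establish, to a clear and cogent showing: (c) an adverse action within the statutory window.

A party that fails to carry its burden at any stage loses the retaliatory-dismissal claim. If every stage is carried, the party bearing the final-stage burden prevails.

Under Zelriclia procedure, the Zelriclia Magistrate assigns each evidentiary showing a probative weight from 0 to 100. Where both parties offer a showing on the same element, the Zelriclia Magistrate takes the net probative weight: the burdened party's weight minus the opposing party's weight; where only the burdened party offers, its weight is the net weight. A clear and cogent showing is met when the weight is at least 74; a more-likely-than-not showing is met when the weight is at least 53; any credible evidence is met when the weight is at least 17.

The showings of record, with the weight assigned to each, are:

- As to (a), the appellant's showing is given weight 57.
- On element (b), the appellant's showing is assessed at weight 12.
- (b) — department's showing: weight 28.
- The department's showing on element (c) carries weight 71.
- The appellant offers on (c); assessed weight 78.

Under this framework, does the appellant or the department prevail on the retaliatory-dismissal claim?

Stage 1 (appellant, a more-likely-than-not showing, weight is at least 53): (a) 57 ≥ 53 — meets.
  The appellant carries Stage 1; the department now bears the burden.
Stage 2 (department, any credible evidence, weight is at least 17): (b) net 28−12=16 < 17 — fails.
  Stage 2 not carried; the department fails its burden.
The analysis ends at Stage 2; the appellant prevails.

appellant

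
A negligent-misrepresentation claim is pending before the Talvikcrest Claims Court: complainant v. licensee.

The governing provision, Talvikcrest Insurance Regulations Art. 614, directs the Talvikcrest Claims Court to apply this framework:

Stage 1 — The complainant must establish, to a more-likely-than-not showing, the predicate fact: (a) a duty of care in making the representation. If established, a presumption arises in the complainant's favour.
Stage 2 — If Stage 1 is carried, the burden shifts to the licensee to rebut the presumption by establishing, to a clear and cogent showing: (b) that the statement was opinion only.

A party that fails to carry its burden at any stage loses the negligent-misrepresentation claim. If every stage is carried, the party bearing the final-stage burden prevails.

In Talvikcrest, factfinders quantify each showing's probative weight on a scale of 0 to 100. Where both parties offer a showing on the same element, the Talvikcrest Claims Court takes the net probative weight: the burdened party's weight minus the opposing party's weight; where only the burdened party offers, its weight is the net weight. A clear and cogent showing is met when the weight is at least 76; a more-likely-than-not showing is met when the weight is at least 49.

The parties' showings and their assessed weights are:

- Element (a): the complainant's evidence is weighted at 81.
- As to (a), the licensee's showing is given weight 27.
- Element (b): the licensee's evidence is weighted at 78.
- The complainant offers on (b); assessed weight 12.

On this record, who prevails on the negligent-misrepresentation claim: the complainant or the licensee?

complainant

Stage 1 — burden on complainant; standard: a more-likely-than-not showing (weight is at least 49).
    (a): 81 − 27 = 54 ≥ 49 [met]
  Stage 1 is satisfied; the onus moves to the licensee.
Stage 2 — burden on licensee; standard: a clear and cogent showing (weight is at least 76).
    (b): 78 − 12 = 66 < 76 [not met]
  The licensee does not carry Stage 2.
The complainant prevails.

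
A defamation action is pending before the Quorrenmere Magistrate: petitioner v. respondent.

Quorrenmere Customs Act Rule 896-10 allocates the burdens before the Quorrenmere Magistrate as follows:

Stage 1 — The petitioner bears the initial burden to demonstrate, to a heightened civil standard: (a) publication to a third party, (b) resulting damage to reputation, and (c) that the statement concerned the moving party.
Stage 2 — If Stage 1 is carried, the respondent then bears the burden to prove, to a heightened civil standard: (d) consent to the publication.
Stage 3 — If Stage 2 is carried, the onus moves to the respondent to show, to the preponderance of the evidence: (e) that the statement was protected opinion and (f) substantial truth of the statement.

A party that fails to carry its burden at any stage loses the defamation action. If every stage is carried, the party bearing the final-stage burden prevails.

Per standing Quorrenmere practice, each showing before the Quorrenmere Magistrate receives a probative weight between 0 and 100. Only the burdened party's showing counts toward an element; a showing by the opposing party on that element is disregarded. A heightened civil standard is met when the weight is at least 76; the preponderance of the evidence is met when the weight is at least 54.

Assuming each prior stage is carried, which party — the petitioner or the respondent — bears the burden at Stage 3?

respondent

Stage 3's rule assigns the burden to the respondent (to the preponderance of the evidence).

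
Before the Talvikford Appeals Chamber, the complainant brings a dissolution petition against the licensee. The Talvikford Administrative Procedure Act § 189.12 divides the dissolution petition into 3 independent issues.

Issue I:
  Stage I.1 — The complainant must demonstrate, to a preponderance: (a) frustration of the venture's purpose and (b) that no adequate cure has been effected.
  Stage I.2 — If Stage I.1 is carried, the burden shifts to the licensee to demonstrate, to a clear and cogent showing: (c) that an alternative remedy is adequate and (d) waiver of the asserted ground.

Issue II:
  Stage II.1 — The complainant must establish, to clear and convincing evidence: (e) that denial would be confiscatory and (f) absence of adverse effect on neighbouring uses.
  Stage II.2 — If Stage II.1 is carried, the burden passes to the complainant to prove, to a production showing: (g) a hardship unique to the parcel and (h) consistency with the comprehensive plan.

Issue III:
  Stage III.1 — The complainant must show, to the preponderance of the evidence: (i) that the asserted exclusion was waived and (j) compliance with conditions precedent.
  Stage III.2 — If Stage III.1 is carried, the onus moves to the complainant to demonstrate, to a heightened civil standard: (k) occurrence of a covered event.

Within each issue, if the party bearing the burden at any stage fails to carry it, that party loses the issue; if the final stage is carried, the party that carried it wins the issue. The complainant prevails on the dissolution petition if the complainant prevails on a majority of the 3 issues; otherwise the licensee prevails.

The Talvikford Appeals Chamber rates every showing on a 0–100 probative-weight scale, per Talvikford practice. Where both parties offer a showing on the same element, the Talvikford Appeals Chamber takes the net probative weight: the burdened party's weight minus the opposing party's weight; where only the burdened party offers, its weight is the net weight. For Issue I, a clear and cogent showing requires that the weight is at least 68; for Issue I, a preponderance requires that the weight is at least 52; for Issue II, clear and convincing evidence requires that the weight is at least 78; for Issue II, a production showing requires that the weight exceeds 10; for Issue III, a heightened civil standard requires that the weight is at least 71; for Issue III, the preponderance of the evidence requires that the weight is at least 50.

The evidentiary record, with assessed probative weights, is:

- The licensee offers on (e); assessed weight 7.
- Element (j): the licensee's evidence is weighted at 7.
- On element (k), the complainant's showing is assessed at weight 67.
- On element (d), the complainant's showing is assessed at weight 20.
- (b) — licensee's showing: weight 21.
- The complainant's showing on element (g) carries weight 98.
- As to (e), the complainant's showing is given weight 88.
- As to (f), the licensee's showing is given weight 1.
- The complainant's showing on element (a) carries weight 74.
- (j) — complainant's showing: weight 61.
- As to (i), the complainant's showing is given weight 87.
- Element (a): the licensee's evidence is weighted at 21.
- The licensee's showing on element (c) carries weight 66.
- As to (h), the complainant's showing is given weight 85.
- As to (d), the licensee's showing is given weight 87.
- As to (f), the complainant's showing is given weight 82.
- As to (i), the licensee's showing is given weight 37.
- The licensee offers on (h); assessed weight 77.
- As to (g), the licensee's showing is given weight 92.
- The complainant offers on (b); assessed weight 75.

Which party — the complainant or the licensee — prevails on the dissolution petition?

licensee

— Issue I —
Stage I.1 — burden on complainant; standard: a preponderance (weight is at least 52).
    (a): 74 − 21 = 53 ≥ 52 [met]
    (b): 75 − 21 = 54 ≥ 52 [met]
  Stage I.1 is satisfied; the onus moves to the licensee.
Stage I.2 — burden on licensee; standard: a clear and cogent showing (weight is at least 68).
    (c): 66 < 68 [not met]
    (d): 87 − 20 = 67 < 68 [not met]
  Not every element is met, so the licensee fails to carry Stage I.2.
So the complainant prevails on this issue.
— Issue II —
Stage II.1 — burden on complainant; standard: clear and convincing evidence (weight is at least 78).
    (e): 88 − 7 = 81 ≥ 78 [met]
    (f): 82 − 1 = 81 ≥ 78 [met]
  Stage II.1 is satisfied; the complainant continues to bear the burden.
Stage II.2 — burden on complainant; standard: a production showing (weight exceeds 10).
    (g): 98 − 92 = 6 ≤ 10 [not met]
    (h): 85 − 77 = 8 ≤ 10 [not met]
  Stage II.2 not carried; the complainant fails its burden.
So the licensee prevails on this issue.
— Issue III —
At Stage III.1 the complainant must meet the preponderance of the evidence (weight is at least 50): on (i) the weight is 87 less the opposing 37 gives net 50, which does reach 50, so (i) meets the standard; on (j) the weight is 61 less the opposing 7 gives net 54, which does reach 50, so (j) meets the standard.
  All elements met. The complainant retains the burden for Stage III.2.
At Stage III.2 the complainant must meet a heightened civil standard (weight is at least 71): on (k) the weight is 67, which does not reach 71, so (k) does not meet the standard.
  Stage III.2 not carried; the complainant fails its burden.
The analysis ends at Stage III.2; the licensee prevails on this issue.
Per-issue: Issue I → complainant; Issue II → licensee; Issue III → licensee. The complainant must prevail on a majority of issues; overall, the licensee prevails.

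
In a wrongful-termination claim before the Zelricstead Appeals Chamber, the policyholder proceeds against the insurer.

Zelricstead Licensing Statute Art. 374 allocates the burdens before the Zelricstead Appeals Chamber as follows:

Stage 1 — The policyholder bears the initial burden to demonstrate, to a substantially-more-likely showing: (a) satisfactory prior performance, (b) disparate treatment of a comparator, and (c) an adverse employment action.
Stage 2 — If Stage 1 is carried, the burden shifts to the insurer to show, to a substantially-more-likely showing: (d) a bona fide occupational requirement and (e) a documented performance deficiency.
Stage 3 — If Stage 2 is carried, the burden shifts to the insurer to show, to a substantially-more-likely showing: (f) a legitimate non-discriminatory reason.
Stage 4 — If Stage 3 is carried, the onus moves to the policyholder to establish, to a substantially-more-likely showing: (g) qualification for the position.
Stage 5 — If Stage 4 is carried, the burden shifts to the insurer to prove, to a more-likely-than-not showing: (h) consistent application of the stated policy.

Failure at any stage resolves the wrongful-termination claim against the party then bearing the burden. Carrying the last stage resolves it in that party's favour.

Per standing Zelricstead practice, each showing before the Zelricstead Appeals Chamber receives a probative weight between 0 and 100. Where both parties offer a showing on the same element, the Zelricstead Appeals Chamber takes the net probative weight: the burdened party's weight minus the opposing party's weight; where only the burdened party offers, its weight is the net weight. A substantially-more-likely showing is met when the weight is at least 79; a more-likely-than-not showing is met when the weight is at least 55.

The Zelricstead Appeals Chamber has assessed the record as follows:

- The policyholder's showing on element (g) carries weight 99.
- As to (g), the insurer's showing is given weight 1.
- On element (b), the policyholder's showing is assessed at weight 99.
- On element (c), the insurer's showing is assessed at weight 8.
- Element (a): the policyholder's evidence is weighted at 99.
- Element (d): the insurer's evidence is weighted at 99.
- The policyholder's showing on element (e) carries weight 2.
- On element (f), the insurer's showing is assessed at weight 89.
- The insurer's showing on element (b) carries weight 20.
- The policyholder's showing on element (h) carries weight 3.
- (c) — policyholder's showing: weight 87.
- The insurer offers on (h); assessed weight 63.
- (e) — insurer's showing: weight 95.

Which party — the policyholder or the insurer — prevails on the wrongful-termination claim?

Stage 1 (policyholder, a substantially-more-likely showing, weight is at least 79): (a) 99 ≥ 79 — meets; (b) net 99−20=79 ≥ 79 — meets; (c) net 87−8=79 ≥ 79 — meets.
  All elements met. The burden passes to the insurer.
Stage 2 (insurer, a substantially-more-likely showing, weight is at least 79): (d) 99 ≥ 79 — meets; (e) net 95−2=93 ≥ 79 — meets.
  All elements met. The insurer retains the burden for Stage 3.
Stage 3 (insurer, a substantially-more-likely showing, weight is at least 79): (f) 89 ≥ 79 — meets.
  Stage 3 carried; the burden shifts to the policyholder.
Stage 4 (policyholder, a substantially-more-likely showing, weight is at least 79): (g) net 99−1=98 ≥ 79 — meets.
  The policyholder carries Stage 4; the insurer now bears the burden.
Stage 5 (insurer, a more-likely-than-not showing, weight is at least 55): (h) net 63−3=60 ≥ 55 — meets.
  All elements met at the final stage.
All stages carried — the insurer prevails.

insurer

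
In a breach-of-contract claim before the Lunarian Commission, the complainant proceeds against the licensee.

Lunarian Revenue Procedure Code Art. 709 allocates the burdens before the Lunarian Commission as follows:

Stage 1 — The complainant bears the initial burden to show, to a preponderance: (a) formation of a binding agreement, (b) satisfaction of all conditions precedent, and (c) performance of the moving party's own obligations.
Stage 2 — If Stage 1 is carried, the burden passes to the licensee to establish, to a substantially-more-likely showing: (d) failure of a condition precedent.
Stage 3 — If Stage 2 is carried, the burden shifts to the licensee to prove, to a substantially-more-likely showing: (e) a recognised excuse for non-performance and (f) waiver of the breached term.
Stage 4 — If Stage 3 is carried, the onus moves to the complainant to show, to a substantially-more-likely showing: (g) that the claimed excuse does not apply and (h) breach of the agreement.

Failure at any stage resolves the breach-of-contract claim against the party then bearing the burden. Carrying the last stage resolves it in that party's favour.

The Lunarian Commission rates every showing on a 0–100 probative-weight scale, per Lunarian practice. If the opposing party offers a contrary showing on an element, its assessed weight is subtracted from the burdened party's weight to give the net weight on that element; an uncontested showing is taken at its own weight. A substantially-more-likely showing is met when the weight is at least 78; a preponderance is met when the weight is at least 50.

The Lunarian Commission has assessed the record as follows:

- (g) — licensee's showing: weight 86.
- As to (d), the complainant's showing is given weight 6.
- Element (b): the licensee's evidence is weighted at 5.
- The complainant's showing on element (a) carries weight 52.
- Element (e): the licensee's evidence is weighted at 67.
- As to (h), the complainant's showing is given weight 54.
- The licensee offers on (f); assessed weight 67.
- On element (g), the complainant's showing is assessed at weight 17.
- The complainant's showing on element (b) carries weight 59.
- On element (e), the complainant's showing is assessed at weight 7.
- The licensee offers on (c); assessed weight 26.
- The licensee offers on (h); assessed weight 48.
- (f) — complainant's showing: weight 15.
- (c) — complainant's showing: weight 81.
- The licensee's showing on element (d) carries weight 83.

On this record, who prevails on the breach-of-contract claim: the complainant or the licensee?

complainant

At Stage 1 the complainant must meet a preponderance (weight is at least 50): on (a) the weight is 52, which does reach 50, so (a) meets the standard; on (b) the weight is 59 less the opposing 5 gives net 54, which does reach 50, so (b) meets the standard; on (c) the weight is 81 less the opposing 26 gives net 55, which does reach 50, so (c) meets the standard.
  All elements met. The burden passes to the licensee.
At Stage 2 the licensee must meet a substantially-more-likely showing (weight is at least 78): on (d) the weight is 83 less the opposing 6 gives net 77, < 78, so (d) does not meet the standard.
  Stage 2 not carried; the licensee fails its burden.
So the complainant prevails.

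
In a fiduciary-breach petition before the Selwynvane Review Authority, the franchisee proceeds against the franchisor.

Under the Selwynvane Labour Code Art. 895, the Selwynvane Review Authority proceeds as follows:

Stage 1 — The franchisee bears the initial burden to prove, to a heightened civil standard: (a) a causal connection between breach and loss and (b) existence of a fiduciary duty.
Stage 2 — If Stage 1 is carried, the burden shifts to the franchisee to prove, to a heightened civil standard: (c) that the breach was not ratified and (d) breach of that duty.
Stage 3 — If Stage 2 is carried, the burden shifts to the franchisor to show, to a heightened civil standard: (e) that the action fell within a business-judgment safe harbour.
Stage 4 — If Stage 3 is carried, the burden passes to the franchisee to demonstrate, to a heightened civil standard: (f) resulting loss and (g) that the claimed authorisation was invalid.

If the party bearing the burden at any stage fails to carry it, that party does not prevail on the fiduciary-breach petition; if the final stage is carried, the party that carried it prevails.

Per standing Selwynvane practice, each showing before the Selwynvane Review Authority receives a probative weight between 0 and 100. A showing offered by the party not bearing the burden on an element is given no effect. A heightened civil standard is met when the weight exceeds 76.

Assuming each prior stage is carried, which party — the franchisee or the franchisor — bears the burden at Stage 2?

franchisee

Stage 2's rule assigns the burden to the franchisee (to a heightened civil standard).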